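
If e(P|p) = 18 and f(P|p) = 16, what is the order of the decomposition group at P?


|D_P| = e * f
= 18 * 16
= 288

288


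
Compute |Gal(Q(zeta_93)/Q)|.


|Gal(Q(zeta_93)/Q)| = phi(93)
= 60

60


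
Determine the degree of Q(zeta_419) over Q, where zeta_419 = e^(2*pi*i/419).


The degree equals Euler's totient phi(419).
419 = 419
phi(419) = 418

418


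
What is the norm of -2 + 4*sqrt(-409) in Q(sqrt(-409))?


N(a + b*sqrt(d)) = a^2 - d*b^2
= (-2)^2 - (-409)*(4)^2
= 4 + 6544
= 6548

6548


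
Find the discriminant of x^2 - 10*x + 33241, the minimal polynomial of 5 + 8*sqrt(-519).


The element 5 + 8*sqrt(-519) has minimal polynomial:
x^2 - 10*x + 33241
Discriminant = (-10)^2 - 4*(33241)
= 100 - 132964
= -132864

-132864


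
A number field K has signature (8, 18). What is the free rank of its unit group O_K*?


By Dirichlet's unit theorem:
rank = r1 + r2 - 1
= 8 + 18 - 1
= 25

25


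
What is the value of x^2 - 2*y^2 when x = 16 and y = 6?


x^2 - d*y^2
= 16^2 - 2*6^2
= 256 - 72
= 184

184


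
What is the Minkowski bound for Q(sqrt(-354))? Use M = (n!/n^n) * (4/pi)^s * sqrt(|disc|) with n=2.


d = -354, d mod 4 = 2, so disc(K) = 4d = -1416; |disc(K)| = 1416
Imaginary quadratic field, so n = 2, s = r2 = 1, r1 = 0
M = (n!/n^n) * (4/pi)^s * sqrt(|disc(K)|) = (2!/2^2) * (4/pi)^1 * sqrt(1416)
= 0.5 * 1.273240 * 37.629775
= 23.9559

23.9559


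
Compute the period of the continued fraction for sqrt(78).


Run the CF algorithm for sqrt(78).
a_0 = floor(sqrt(78)) = 8; set m_0=0, q_0=1.
Recurrence: m' = q*a - m,  q' = (d - m'^2)/q,  a' = floor((a_0 + m')/q').
  step 1: m=8, q=14, a=1
  step 2: m=6, q=3, a=4
  step 3: m=6, q=14, a=1
  step 4: m=8, q=1, a=16
a_4 = 2*a_0 = 16, so the period closes here.
sqrt(78) = [8; 1, 4, 1, 16]
Period length = 4

4


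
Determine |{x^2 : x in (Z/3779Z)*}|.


For prime p, the number of non-zero quadratic residues is (p-1)/2.
= (3779-1)/2
= 1889

1889


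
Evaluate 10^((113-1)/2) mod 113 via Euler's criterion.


p = 113 is prime and the exponent is (p-1)/2 = 56, so by Euler's criterion 10^56 = (10/113) = +1 or -1 mod 113.
Compute by square-and-multiply:
  56 = 32 + 16 + 8 (binary 111000)
  Repeated squaring mod 113: 10^1 = 10, 10^2 = 100, 10^4 = 56, 10^8 = 85, 10^16 = 106, 10^32 = 49
  10^56 = 10^32 * 10^16 * 10^8 = 49 * 106 * 85 mod 113
    49 * 106 = 5194 = 109 mod 113
    109 * 85 = 9265 = 112 mod 113
  10^56 = 112 mod 113
Result 112 = p - 1 = -1 mod 113: 10 is a quadratic non-residue mod 113. As a residue in [0, p-1] the value is 112.
10^56 mod 113 = 112

112


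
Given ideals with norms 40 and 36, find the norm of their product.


N(IJ) = N(I) * N(J)
= 40 * 36
= 1440

1440


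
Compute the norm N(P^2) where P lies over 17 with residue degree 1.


N(P^a) = p^(a*f)
= 17^(2*1)
= 17^2
= 289

289


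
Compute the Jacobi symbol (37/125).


Compute (37/125) via quadratic reciprocity:
  reciprocity: (37/125) -> +(125/37)
  reduce: (14/37)
  pull out 2: (2/37) = -1  (since 37 mod 8 = 5)
  reciprocity: (7/37) -> +(37/7)
  reduce: (2/7)
  pull out 2: (2/7) = +1  (since 7 mod 8 = 7)
  (1/7) = 1
Product of signs = -1

-1


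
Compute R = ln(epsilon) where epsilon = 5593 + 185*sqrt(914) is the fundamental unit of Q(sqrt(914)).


epsilon = 5593 + 185*sqrt(914)
= 11186.0001
R = ln(11186.0001)
= 9.3224

9.3224


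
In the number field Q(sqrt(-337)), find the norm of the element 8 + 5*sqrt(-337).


N(a + b*sqrt(d)) = a^2 - d*b^2
= (8)^2 - (-337)*(5)^2
= 64 + 8425
= 8489

8489


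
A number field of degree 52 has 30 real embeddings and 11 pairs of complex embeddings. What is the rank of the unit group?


By Dirichlet's unit theorem:
rank = r1 + r2 - 1
= 30 + 11 - 1
= 40

40


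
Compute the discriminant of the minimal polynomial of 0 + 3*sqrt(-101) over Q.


The element 0 + 3*sqrt(-101) has minimal polynomial:
x^2 + 0*x + 909
Discriminant = (0)^2 - 4*(909)
= 0 - 3636
= -3636

-3636


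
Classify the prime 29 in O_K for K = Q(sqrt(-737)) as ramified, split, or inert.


K = Q(sqrt(-737)). Since d mod 4 = 3, disc(K) = -2948.
Check p | disc: -2948 mod 29 = 10.
p does not divide disc. Compute Legendre symbol (d/p):
17^((29-1)/2) mod 29 = -1
(d/p) = -1, so p is inert: (p) stays prime with e=1, f=2, g=1.
Therefore p is inert.

inert


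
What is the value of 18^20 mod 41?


p = 41 is prime and the exponent is (p-1)/2 = 20, so by Euler's criterion 18^20 = (18/41) = +1 or -1 mod 41.
Compute by square-and-multiply:
  20 = 16 + 4 (binary 10100)
  Repeated squaring mod 41: 18^1 = 18, 18^2 = 37, 18^4 = 16, 18^8 = 10, 18^16 = 18
  18^20 = 18^16 * 18^4 = 18 * 16 mod 41
    18 * 16 = 288 = 1 mod 41
  18^20 = 1 mod 41
Result 1: 18 is a quadratic residue mod 41.
18^20 mod 41 = 1

1


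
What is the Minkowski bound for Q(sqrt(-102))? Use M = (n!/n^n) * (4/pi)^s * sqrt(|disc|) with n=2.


d = -102, d mod 4 = 2, so disc(K) = 4d = -408; |disc(K)| = 408
Imaginary quadratic field, so n = 2, s = r2 = 1, r1 = 0
M = (n!/n^n) * (4/pi)^s * sqrt(|disc(K)|) = (2!/2^2) * (4/pi)^1 * sqrt(408)
= 0.5 * 1.273240 * 20.199010
= 12.8591

12.8591


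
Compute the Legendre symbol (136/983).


p = 983 is prime, so compute (136/983) with the reciprocity algorithm (Jacobi-symbol steps: pull out 2s via (2/n), flip via reciprocity, reduce):
  pull out 2: (2/983) = +1  (since 983 mod 8 = 7)
  pull out 2: (2/983) = +1  (since 983 mod 8 = 7)
  pull out 2: (2/983) = +1  (since 983 mod 8 = 7)
  reciprocity: (17/983) -> +(983/17)
  reduce: (14/17)
  pull out 2: (2/17) = +1  (since 17 mod 8 = 1)
  reciprocity: (7/17) -> +(17/7)
  reduce: (3/7)
  reciprocity: (3/7) -> -(7/3)
  reduce: (1/3)
  (1/3) = 1
Product of signs = -1
(136/983) = -1

-1


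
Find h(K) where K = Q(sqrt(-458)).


K = Q(sqrt(-458)). d mod 4 = 2, so D = disc(K) = 4d = -1832
h(K) equals the number of primitive reduced positive-definite forms (a, b, c) = a*x^2 + b*x*y + c*y^2 with b^2 - 4ac = D,
where reduced means |b| <= a <= c, with b >= 0 whenever |b| = a or a = c, and primitive means gcd(a, b, c) = 1.
Reduced forces 3a^2 <= |D| = 1832, so 1 <= a <= 24; b must have the parity of D, and c = (b^2 - D)/(4a) must be an integer >= a.
Enumerate a = 1..24, b in [-a, a]:
  a=1: (1, 0, 458)  [1]
  a=2: (2, 0, 229)  [1]
  a=3: (3, -2, 153), (3, 2, 153)  [2]
  a=4..5: none
  a=6: (6, -4, 77), (6, 4, 77)  [2]
  a=7: (7, -4, 66), (7, 4, 66)  [2]
  a=8: none
  a=9: (9, -2, 51), (9, 2, 51)  [2]
  a=10: none
  a=11: (11, -4, 42), (11, 4, 42)  [2]
  a=12: none
  a=13: (13, -12, 38), (13, 12, 38)  [2]
  a=14: (14, -4, 33), (14, 4, 33)  [2]
  a=15..16: none
  a=17: (17, -2, 27), (17, 2, 27)  [2]
  a=18: (18, -16, 29), (18, 16, 29)  [2]
  a=19: (19, -12, 26), (19, 12, 26)  [2]
  a=20: none
  a=21: (21, -10, 23), (21, -4, 22), (21, 4, 22), (21, 10, 23)  [4]
  a=22..24: none
Total reduced forms: 1 + 1 + 2 + 2 + 2 + 2 + 2 + 2 + 2 + 2 + 2 + 2 + 4 = 26
h = 26

26


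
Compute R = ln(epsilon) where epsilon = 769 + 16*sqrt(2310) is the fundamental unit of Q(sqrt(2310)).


epsilon = 769 + 16*sqrt(2310)
= 1537.9993
R = ln(1537.9993)
= 7.3382

7.3382


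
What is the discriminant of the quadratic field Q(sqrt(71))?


For K = Q(sqrt(d)) with d squarefree: disc(K) = d if d = 1 mod 4, and disc(K) = 4d if d = 2 or 3 mod 4.
Here d = 71, and d mod 4 = 3.
d = 3 mod 4, not 1 (O_K = Z[sqrt(d)]), so disc(K) = 4d = 4 * (71) = 284

284


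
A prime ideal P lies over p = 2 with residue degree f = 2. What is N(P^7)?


N(P^a) = p^(a*f)
= 2^(7*2)
= 2^14
= 16384

16384


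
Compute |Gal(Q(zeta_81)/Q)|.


|Gal(Q(zeta_81)/Q)| = phi(81)
= 54

54


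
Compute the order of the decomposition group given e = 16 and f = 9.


|D_P| = e * f
= 16 * 9
= 144

144


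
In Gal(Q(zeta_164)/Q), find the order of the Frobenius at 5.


The Frobenius at p in Gal(Q(zeta_n)/Q) = (Z/nZ)* is the class of p, so its order is ord_164(5), the smallest k >= 1 with 5^k = 1 mod 164.
n = 164 = 2^2 * 41, phi(164) = 80; the order divides phi(n).
Divisors of 80: 1, 2, 4, 5, 8, 10, 16, 20, 40, 80
Repeated squaring mod 164: 5^1 = 5, 5^2 = 25, 5^4 = 133, 5^8 = 141, 5^16 = 37, 5^32 = 57, 5^64 = 133
Test divisors in increasing order:
  k=1: 5^1 = 5 mod 164
  k=2: 5^2 = 25 mod 164
  k=4: 5^4 = 133 mod 164
  k=5: 5^5 = 133 * 5 = 9 mod 164
  k=8: 5^8 = 141 mod 164
  k=10: 5^10 = 141 * 25 = 81 mod 164
  k=16: 5^16 = 37 mod 164
  k=20: 5^20 = 37 * 133 = 1 mod 164  <- first divisor giving 1
Order = 20

20


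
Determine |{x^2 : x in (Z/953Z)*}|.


For prime p, the number of non-zero quadratic residues is (p-1)/2.
= (953-1)/2
= 476

476


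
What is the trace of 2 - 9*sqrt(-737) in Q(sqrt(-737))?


Tr(a + b*sqrt(d)) = (a + b*sqrt(d)) + (a - b*sqrt(d)) = 2a
= 2 * (2)
= 4

4


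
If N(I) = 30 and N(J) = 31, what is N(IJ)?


N(IJ) = N(I) * N(J)
= 30 * 31
= 930

930


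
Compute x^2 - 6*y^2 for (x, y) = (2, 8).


x^2 - d*y^2
= 2^2 - 6*8^2
= 4 - 384
= -380

-380


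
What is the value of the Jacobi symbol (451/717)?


Compute (451/717) via quadratic reciprocity:
  reciprocity: (451/717) -> +(717/451)
  reduce: (266/451)
  pull out 2: (2/451) = -1  (since 451 mod 8 = 3)
  reciprocity: (133/451) -> +(451/133)
  reduce: (52/133)
  pull out 2: (2/133) = -1  (since 133 mod 8 = 5)
  pull out 2: (2/133) = -1  (since 133 mod 8 = 5)
  reciprocity: (13/133) -> +(133/13)
  reduce: (3/13)
  reciprocity: (3/13) -> +(13/3)
  reduce: (1/3)
  (1/3) = 1
Product of signs = -1

-1


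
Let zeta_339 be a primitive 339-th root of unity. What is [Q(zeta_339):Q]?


The degree equals Euler's totient phi(339).
339 = 3 * 113
phi(339) = 224

224


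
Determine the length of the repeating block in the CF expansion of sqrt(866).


Run the CF algorithm for sqrt(866).
a_0 = floor(sqrt(866)) = 29; set m_0=0, q_0=1.
Recurrence: m' = q*a - m,  q' = (d - m'^2)/q,  a' = floor((a_0 + m')/q').
  step 1: m=29, q=25, a=2
  step 2: m=21, q=17, a=2
  step 3: m=13, q=41, a=1
  step 4: m=28, q=2, a=28
  step 5: m=28, q=41, a=1
  step 6: m=13, q=17, a=2
  step 7: m=21, q=25, a=2
  step 8: m=29, q=1, a=58
a_8 = 2*a_0 = 58, so the period closes here.
sqrt(866) = [29; 2, 2, 1, 28, 1, 2, 2, 58]
Period length = 8

8


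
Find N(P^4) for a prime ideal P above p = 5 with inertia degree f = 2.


N(P^a) = p^(a*f)
= 5^(4*2)
= 5^8
= 390625

390625


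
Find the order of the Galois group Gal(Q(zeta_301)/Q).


|Gal(Q(zeta_301)/Q)| = phi(301)
= 252

252


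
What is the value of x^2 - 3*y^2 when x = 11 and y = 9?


x^2 - d*y^2
= 11^2 - 3*9^2
= 121 - 243
= -122

-122


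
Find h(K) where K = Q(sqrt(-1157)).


K = Q(sqrt(-1157)). d mod 4 = 3, so D = disc(K) = 4d = -4628
h(K) equals the number of primitive reduced positive-definite forms (a, b, c) = a*x^2 + b*x*y + c*y^2 with b^2 - 4ac = D,
where reduced means |b| <= a <= c, with b >= 0 whenever |b| = a or a = c, and primitive means gcd(a, b, c) = 1.
Reduced forces 3a^2 <= |D| = 4628, so 1 <= a <= 39; b must have the parity of D, and c = (b^2 - D)/(4a) must be an integer >= a.
Enumerate a = 1..39, b in [-a, a]:
  a=1: (1, 0, 1157)  [1]
  a=2: (2, 2, 579)  [1]
  a=3: (3, -2, 386), (3, 2, 386)  [2]
  a=4..5: none
  a=6: (6, -2, 193), (6, 2, 193)  [2]
  a=7..8: none
  a=9: (9, -4, 129), (9, 4, 129)  [2]
  a=10: none
  a=11: (11, -6, 106), (11, 6, 106)  [2]
  a=12: none
  a=13: (13, 0, 89)  [1]
  a=14..16: none
  a=17: (17, -8, 69), (17, 8, 69)  [2]
  a=18: (18, -14, 67), (18, 14, 67)  [2]
  a=19..21: none
  a=22: (22, -6, 53), (22, 6, 53)  [2]
  a=23: (23, -8, 51), (23, 8, 51)  [2]
  a=24..25: none
  a=26: (26, 26, 51)  [1]
  a=27: (27, -4, 43), (27, 4, 43)  [2]
  a=28..32: none
  a=33: (33, -28, 41), (33, -16, 37), (33, 16, 37), (33, 28, 41)  [4]
  a=34: (34, -26, 39), (34, 26, 39)  [2]
  a=35..39: none
Total reduced forms: 1 + 1 + 2 + 2 + 2 + 2 + 1 + 2 + 2 + 2 + 2 + 1 + 2 + 4 + 2 = 28
h = 28

28


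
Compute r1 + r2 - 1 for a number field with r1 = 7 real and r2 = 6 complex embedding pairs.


By Dirichlet's unit theorem:
rank = r1 + r2 - 1
= 7 + 6 - 1
= 12

12


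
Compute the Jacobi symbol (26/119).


Compute (26/119) via quadratic reciprocity:
  pull out 2: (2/119) = +1  (since 119 mod 8 = 7)
  reciprocity: (13/119) -> +(119/13)
  reduce: (2/13)
  pull out 2: (2/13) = -1  (since 13 mod 8 = 5)
  (1/13) = 1
Product of signs = -1

-1


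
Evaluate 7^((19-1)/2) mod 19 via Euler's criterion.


p = 19 is prime and the exponent is (p-1)/2 = 9, so by Euler's criterion 7^9 = (7/19) = +1 or -1 mod 19.
Compute by square-and-multiply:
  9 = 8 + 1 (binary 1001)
  Repeated squaring mod 19: 7^1 = 7, 7^2 = 11, 7^4 = 7, 7^8 = 11
  7^9 = 7^8 * 7^1 = 11 * 7 mod 19
    11 * 7 = 77 = 1 mod 19
  7^9 = 1 mod 19
Result 1: 7 is a quadratic residue mod 19.
7^9 mod 19 = 1

1


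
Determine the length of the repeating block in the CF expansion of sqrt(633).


Run the CF algorithm for sqrt(633).
a_0 = floor(sqrt(633)) = 25; set m_0=0, q_0=1.
Recurrence: m' = q*a - m,  q' = (d - m'^2)/q,  a' = floor((a_0 + m')/q').
  step 1: m=25, q=8, a=6
  step 2: m=23, q=13, a=3
  step 3: m=16, q=29, a=1
  step 4: m=13, q=16, a=2
  step 5: m=19, q=17, a=2
  step 6: m=15, q=24, a=1
  step 7: m=9, q=23, a=1
  step 8: m=14, q=19, a=2
  step 9: m=24, q=3, a=16
  step 10: m=24, q=19, a=2
  step 11: m=14, q=23, a=1
  step 12: m=9, q=24, a=1
  step 13: m=15, q=17, a=2
  step 14: m=19, q=16, a=2
  step 15: m=13, q=29, a=1
  step 16: m=16, q=13, a=3
  step 17: m=23, q=8, a=6
  step 18: m=25, q=1, a=50
a_18 = 2*a_0 = 50, so the period closes here.
sqrt(633) = [25; 6, 3, 1, 2, 2, 1, 1, 2, 16, 2, 1, 1, 2, 2, 1, 3, 6, 50]
Period length = 18

18


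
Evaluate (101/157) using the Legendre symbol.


p = 157 is prime, so compute (101/157) with the reciprocity algorithm (Jacobi-symbol steps: pull out 2s via (2/n), flip via reciprocity, reduce):
  reciprocity: (101/157) -> +(157/101)
  reduce: (56/101)
  pull out 2: (2/101) = -1  (since 101 mod 8 = 5)
  pull out 2: (2/101) = -1  (since 101 mod 8 = 5)
  pull out 2: (2/101) = -1  (since 101 mod 8 = 5)
  reciprocity: (7/101) -> +(101/7)
  reduce: (3/7)
  reciprocity: (3/7) -> -(7/3)
  reduce: (1/3)
  (1/3) = 1
Product of signs = 1
(101/157) = 1

1


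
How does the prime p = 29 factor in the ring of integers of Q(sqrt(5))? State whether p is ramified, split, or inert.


K = Q(sqrt(5)). Since d mod 4 = 1, disc(K) = 5.
Check p | disc: 5 mod 29 = 5.
p does not divide disc. Compute Legendre symbol (d/p):
5^((29-1)/2) mod 29 = 1
(d/p) = 1, so p splits: (p) = P*P' with e=1, f=1, g=2.
Therefore p is split.

split


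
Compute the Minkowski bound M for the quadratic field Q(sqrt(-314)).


d = -314, d mod 4 = 2, so disc(K) = 4d = -1256; |disc(K)| = 1256
Imaginary quadratic field, so n = 2, s = r2 = 1, r1 = 0
M = (n!/n^n) * (4/pi)^s * sqrt(|disc(K)|) = (2!/2^2) * (4/pi)^1 * sqrt(1256)
= 0.5 * 1.273240 * 35.440090
= 22.5619

22.5619


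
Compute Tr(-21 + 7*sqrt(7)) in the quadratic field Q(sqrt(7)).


Tr(a + b*sqrt(d)) = (a + b*sqrt(d)) + (a - b*sqrt(d)) = 2a
= 2 * (-21)
= -42

-42


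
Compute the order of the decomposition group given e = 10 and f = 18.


|D_P| = e * f
= 10 * 18
= 180

180


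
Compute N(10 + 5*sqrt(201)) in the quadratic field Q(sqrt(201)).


N(a + b*sqrt(d)) = a^2 - d*b^2
= (10)^2 - (201)*(5)^2
= 100 - 5025
= -4925

-4925


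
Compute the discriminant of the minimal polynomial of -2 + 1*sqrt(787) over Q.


The element -2 + 1*sqrt(787) has minimal polynomial:
x^2 + 4*x - 783
Discriminant = (4)^2 - 4*(-783)
= 16 + 3132
= 3148

3148


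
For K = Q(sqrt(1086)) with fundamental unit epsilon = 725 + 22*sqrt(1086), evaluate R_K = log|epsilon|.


epsilon = 725 + 22*sqrt(1086)
= 1449.9993
R = ln(1449.9993)
= 7.2793

7.2793


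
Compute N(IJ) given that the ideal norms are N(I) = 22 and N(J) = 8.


N(IJ) = N(I) * N(J)
= 22 * 8
= 176

176


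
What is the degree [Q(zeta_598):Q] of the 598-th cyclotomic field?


The degree equals Euler's totient phi(598).
598 = 2 * 13 * 23
phi(598) = 264

264


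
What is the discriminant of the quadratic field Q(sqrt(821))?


For K = Q(sqrt(d)) with d squarefree: disc(K) = d if d = 1 mod 4, and disc(K) = 4d if d = 2 or 3 mod 4.
Here d = 821, and d mod 4 = 1.
d = 1 mod 4 (O_K = Z[(1+sqrt(d))/2]), so disc(K) = d = 821

821


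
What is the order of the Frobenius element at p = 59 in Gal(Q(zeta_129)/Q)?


The Frobenius at p in Gal(Q(zeta_n)/Q) = (Z/nZ)* is the class of p, so its order is ord_129(59), the smallest k >= 1 with 59^k = 1 mod 129.
n = 129 = 3 * 43, phi(129) = 84; the order divides phi(n).
Divisors of 84: 1, 2, 3, 4, 6, 7, 12, 14, 21, 28, 42, 84
Repeated squaring mod 129: 59^1 = 59, 59^2 = 127, 59^4 = 4, 59^8 = 16, 59^16 = 127, 59^32 = 4, 59^64 = 16
Test divisors in increasing order:
  k=1: 59^1 = 59 mod 129
  k=2: 59^2 = 127 mod 129
  k=3: 59^3 = 127 * 59 = 11 mod 129
  k=4: 59^4 = 4 mod 129
  k=6: 59^6 = 4 * 127 = 121 mod 129
  k=7: 59^7 = 4 * 127 * 59 = 44 mod 129
  k=12: 59^12 = 16 * 4 = 64 mod 129
  k=14: 59^14 = 16 * 4 * 127 = 1 mod 129  <- first divisor giving 1
Order = 14

14


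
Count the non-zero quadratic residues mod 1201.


For prime p, the number of non-zero quadratic residues is (p-1)/2.
= (1201-1)/2
= 600

600


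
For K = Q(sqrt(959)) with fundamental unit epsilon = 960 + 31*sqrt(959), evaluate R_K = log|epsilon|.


epsilon = 960 + 31*sqrt(959)
= 1919.9995
R = ln(1919.9995)
= 7.5601

7.5601


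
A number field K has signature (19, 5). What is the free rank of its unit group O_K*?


By Dirichlet's unit theorem:
rank = r1 + r2 - 1
= 19 + 5 - 1
= 23

23


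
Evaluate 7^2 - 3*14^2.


x^2 - d*y^2
= 7^2 - 3*14^2
= 49 - 588
= -539

-539


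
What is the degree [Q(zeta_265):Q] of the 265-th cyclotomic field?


The degree equals Euler's totient phi(265).
265 = 5 * 53
phi(265) = 208

208


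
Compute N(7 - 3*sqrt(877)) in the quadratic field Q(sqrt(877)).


N(a + b*sqrt(d)) = a^2 - d*b^2
= (7)^2 - (877)*(-3)^2
= 49 - 7893
= -7844

-7844


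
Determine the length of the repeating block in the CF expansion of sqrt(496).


Run the CF algorithm for sqrt(496).
a_0 = floor(sqrt(496)) = 22; set m_0=0, q_0=1.
Recurrence: m' = q*a - m,  q' = (d - m'^2)/q,  a' = floor((a_0 + m')/q').
  step 1: m=22, q=12, a=3
  step 2: m=14, q=25, a=1
  step 3: m=11, q=15, a=2
  step 4: m=19, q=9, a=4
  step 5: m=17, q=23, a=1
  step 6: m=6, q=20, a=1
  step 7: m=14, q=15, a=2
  step 8: m=16, q=16, a=2
  step 9: m=16, q=15, a=2
  step 10: m=14, q=20, a=1
  step 11: m=6, q=23, a=1
  step 12: m=17, q=9, a=4
  step 13: m=19, q=15, a=2
  step 14: m=11, q=25, a=1
  step 15: m=14, q=12, a=3
  step 16: m=22, q=1, a=44
a_16 = 2*a_0 = 44, so the period closes here.
sqrt(496) = [22; 3, 1, 2, 4, 1, 1, 2, 2, 2, 1, 1, 4, 2, 1, 3, 44]
Period length = 16

16


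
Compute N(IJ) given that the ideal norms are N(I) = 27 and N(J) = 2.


N(IJ) = N(I) * N(J)
= 27 * 2
= 54

54


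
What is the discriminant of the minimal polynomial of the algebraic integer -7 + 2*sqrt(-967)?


The element -7 + 2*sqrt(-967) has minimal polynomial:
x^2 + 14*x + 3917
Discriminant = (14)^2 - 4*(3917)
= 196 - 15668
= -15472

-15472


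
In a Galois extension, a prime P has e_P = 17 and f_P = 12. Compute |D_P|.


|D_P| = e * f
= 17 * 12
= 204

204


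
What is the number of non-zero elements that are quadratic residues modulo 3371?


For prime p, the number of non-zero quadratic residues is (p-1)/2.
= (3371-1)/2
= 1685

1685


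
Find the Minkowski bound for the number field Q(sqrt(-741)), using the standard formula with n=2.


d = -741, d mod 4 = 3, so disc(K) = 4d = -2964; |disc(K)| = 2964
Imaginary quadratic field, so n = 2, s = r2 = 1, r1 = 0
M = (n!/n^n) * (4/pi)^s * sqrt(|disc(K)|) = (2!/2^2) * (4/pi)^1 * sqrt(2964)
= 0.5 * 1.273240 * 54.442630
= 34.6593

34.6593


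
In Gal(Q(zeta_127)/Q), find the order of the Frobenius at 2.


The Frobenius at p in Gal(Q(zeta_n)/Q) = (Z/nZ)* is the class of p, so its order is ord_127(2), the smallest k >= 1 with 2^k = 1 mod 127.
n = 127 = 127, phi(127) = 126; the order divides phi(n).
Divisors of 126: 1, 2, 3, 6, 7, 9, 14, 18, 21, 42, 63, 126
Repeated squaring mod 127: 2^1 = 2, 2^2 = 4, 2^4 = 16, 2^8 = 2, 2^16 = 4, 2^32 = 16, 2^64 = 2
Test divisors in increasing order:
  k=1: 2^1 = 2 mod 127
  k=2: 2^2 = 4 mod 127
  k=3: 2^3 = 4 * 2 = 8 mod 127
  k=6: 2^6 = 16 * 4 = 64 mod 127
  k=7: 2^7 = 16 * 4 * 2 = 1 mod 127  <- first divisor giving 1
Order = 7

7


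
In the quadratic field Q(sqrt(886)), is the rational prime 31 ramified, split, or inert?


K = Q(sqrt(886)). Since d mod 4 = 2, disc(K) = 3544.
Check p | disc: 3544 mod 31 = 10.
p does not divide disc. Compute Legendre symbol (d/p):
18^((31-1)/2) mod 31 = 1
(d/p) = 1, so p splits: (p) = P*P' with e=1, f=1, g=2.
Therefore p is split.

split


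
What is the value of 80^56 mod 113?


p = 113 is prime and the exponent is (p-1)/2 = 56, so by Euler's criterion 80^56 = (80/113) = +1 or -1 mod 113.
Compute by square-and-multiply:
  56 = 32 + 16 + 8 (binary 111000)
  Repeated squaring mod 113: 80^1 = 80, 80^2 = 72, 80^4 = 99, 80^8 = 83, 80^16 = 109, 80^32 = 16
  80^56 = 80^32 * 80^16 * 80^8 = 16 * 109 * 83 mod 113
    16 * 109 = 1744 = 49 mod 113
    49 * 83 = 4067 = 112 mod 113
  80^56 = 112 mod 113
Result 112 = p - 1 = -1 mod 113: 80 is a quadratic non-residue mod 113. As a residue in [0, p-1] the value is 112.
80^56 mod 113 = 112

112


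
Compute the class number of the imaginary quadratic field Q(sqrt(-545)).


K = Q(sqrt(-545)). d mod 4 = 3, so D = disc(K) = 4d = -2180
h(K) equals the number of primitive reduced positive-definite forms (a, b, c) = a*x^2 + b*x*y + c*y^2 with b^2 - 4ac = D,
where reduced means |b| <= a <= c, with b >= 0 whenever |b| = a or a = c, and primitive means gcd(a, b, c) = 1.
Reduced forces 3a^2 <= |D| = 2180, so 1 <= a <= 26; b must have the parity of D, and c = (b^2 - D)/(4a) must be an integer >= a.
Enumerate a = 1..26, b in [-a, a]:
  a=1: (1, 0, 545)  [1]
  a=2: (2, 2, 273)  [1]
  a=3: (3, -2, 182), (3, 2, 182)  [2]
  a=4: none
  a=5: (5, 0, 109)  [1]
  a=6: (6, -2, 91), (6, 2, 91)  [2]
  a=7: (7, -2, 78), (7, 2, 78)  [2]
  a=8: none
  a=9: (9, -4, 61), (9, 4, 61)  [2]
  a=10: (10, 10, 57)  [1]
  a=11: (11, -8, 51), (11, 8, 51)  [2]
  a=12: none
  a=13: (13, -2, 42), (13, 2, 42)  [2]
  a=14: (14, -2, 39), (14, 2, 39)  [2]
  a=15: (15, -10, 38), (15, 10, 38)  [2]
  a=16: none
  a=17: (17, -8, 33), (17, 8, 33)  [2]
  a=18: (18, -14, 33), (18, 14, 33)  [2]
  a=19: (19, -10, 30), (19, 10, 30)  [2]
  a=20: none
  a=21: (21, -16, 29), (21, -2, 26), (21, 2, 26), (21, 16, 29)  [4]
  a=22: (22, -14, 27), (22, 14, 27)  [2]
  a=23..26: none
Total reduced forms: 1 + 1 + 2 + 1 + 2 + 2 + 2 + 1 + 2 + 2 + 2 + 2 + 2 + 2 + 2 + 4 + 2 = 32
h = 32

32


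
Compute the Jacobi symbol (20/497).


Compute (20/497) via quadratic reciprocity:
  pull out 2: (2/497) = +1  (since 497 mod 8 = 1)
  pull out 2: (2/497) = +1  (since 497 mod 8 = 1)
  reciprocity: (5/497) -> +(497/5)
  reduce: (2/5)
  pull out 2: (2/5) = -1  (since 5 mod 8 = 5)
  (1/5) = 1
Product of signs = -1

-1


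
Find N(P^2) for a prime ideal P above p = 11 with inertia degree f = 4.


N(P^a) = p^(a*f)
= 11^(2*4)
= 11^8
= 214358881

214358881


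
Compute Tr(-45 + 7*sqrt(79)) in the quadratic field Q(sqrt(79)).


Tr(a + b*sqrt(d)) = (a + b*sqrt(d)) + (a - b*sqrt(d)) = 2a
= 2 * (-45)
= -90

-90


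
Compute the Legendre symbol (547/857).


p = 857 is prime, so compute (547/857) with the reciprocity algorithm (Jacobi-symbol steps: pull out 2s via (2/n), flip via reciprocity, reduce):
  reciprocity: (547/857) -> +(857/547)
  reduce: (310/547)
  pull out 2: (2/547) = -1  (since 547 mod 8 = 3)
  reciprocity: (155/547) -> -(547/155)
  reduce: (82/155)
  pull out 2: (2/155) = -1  (since 155 mod 8 = 3)
  reciprocity: (41/155) -> +(155/41)
  reduce: (32/41)
  pull out 2: (2/41) = +1  (since 41 mod 8 = 1)
  pull out 2: (2/41) = +1  (since 41 mod 8 = 1)
  pull out 2: (2/41) = +1  (since 41 mod 8 = 1)
  pull out 2: (2/41) = +1  (since 41 mod 8 = 1)
  pull out 2: (2/41) = +1  (since 41 mod 8 = 1)
  (1/41) = 1
Product of signs = -1
(547/857) = -1

-1


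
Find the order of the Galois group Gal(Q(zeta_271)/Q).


|Gal(Q(zeta_271)/Q)| = phi(271)
= 270

270


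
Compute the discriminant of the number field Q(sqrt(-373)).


For K = Q(sqrt(d)) with d squarefree: disc(K) = d if d = 1 mod 4, and disc(K) = 4d if d = 2 or 3 mod 4.
Here d = -373, and d mod 4 = 3.
d = 3 mod 4, not 1 (O_K = Z[sqrt(d)]), so disc(K) = 4d = 4 * (-373) = -1492

-1492


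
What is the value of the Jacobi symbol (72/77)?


Compute (72/77) via quadratic reciprocity:
  pull out 2: (2/77) = -1  (since 77 mod 8 = 5)
  pull out 2: (2/77) = -1  (since 77 mod 8 = 5)
  pull out 2: (2/77) = -1  (since 77 mod 8 = 5)
  reciprocity: (9/77) -> +(77/9)
  reduce: (5/9)
  reciprocity: (5/9) -> +(9/5)
  reduce: (4/5)
  pull out 2: (2/5) = -1  (since 5 mod 8 = 5)
  pull out 2: (2/5) = -1  (since 5 mod 8 = 5)
  (1/5) = 1
Product of signs = -1

-1


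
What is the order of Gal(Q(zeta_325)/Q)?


|Gal(Q(zeta_325)/Q)| = phi(325)
= 240

240


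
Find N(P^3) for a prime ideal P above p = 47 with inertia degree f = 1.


N(P^a) = p^(a*f)
= 47^(3*1)
= 47^3
= 103823

103823


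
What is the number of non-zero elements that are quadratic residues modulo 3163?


For prime p, the number of non-zero quadratic residues is (p-1)/2.
= (3163-1)/2
= 1581

1581


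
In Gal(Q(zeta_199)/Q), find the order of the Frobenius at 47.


The Frobenius at p in Gal(Q(zeta_n)/Q) = (Z/nZ)* is the class of p, so its order is ord_199(47), the smallest k >= 1 with 47^k = 1 mod 199.
n = 199 = 199, phi(199) = 198; the order divides phi(n).
Divisors of 198: 1, 2, 3, 6, 9, 11, 18, 22, 33, 66, 99, 198
Repeated squaring mod 199: 47^1 = 47, 47^2 = 20, 47^4 = 2, 47^8 = 4, 47^16 = 16, 47^32 = 57, 47^64 = 65, 47^128 = 46
Test divisors in increasing order:
  k=1: 47^1 = 47 mod 199
  k=2: 47^2 = 20 mod 199
  k=3: 47^3 = 20 * 47 = 144 mod 199
  k=6: 47^6 = 2 * 20 = 40 mod 199
  k=9: 47^9 = 4 * 47 = 188 mod 199
  k=11: 47^11 = 4 * 20 * 47 = 178 mod 199
  k=18: 47^18 = 16 * 20 = 121 mod 199
  k=22: 47^22 = 16 * 2 * 20 = 43 mod 199
  k=33: 47^33 = 57 * 47 = 92 mod 199
  k=66: 47^66 = 65 * 20 = 106 mod 199
  k=99: 47^99 = 65 * 57 * 20 * 47 = 1 mod 199  <- first divisor giving 1
Order = 99

99


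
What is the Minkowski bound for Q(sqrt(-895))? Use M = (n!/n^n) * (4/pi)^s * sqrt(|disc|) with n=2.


d = -895, d mod 4 = 1, so disc(K) = d = -895; |disc(K)| = 895
Imaginary quadratic field, so n = 2, s = r2 = 1, r1 = 0
M = (n!/n^n) * (4/pi)^s * sqrt(|disc(K)|) = (2!/2^2) * (4/pi)^1 * sqrt(895)
= 0.5 * 1.273240 * 29.916551
= 19.0455

19.0455


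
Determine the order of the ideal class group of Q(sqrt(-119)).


K = Q(sqrt(-119)). d mod 4 = 1, so D = disc(K) = d = -119
h(K) equals the number of primitive reduced positive-definite forms (a, b, c) = a*x^2 + b*x*y + c*y^2 with b^2 - 4ac = D,
where reduced means |b| <= a <= c, with b >= 0 whenever |b| = a or a = c, and primitive means gcd(a, b, c) = 1.
Reduced forces 3a^2 <= |D| = 119, so 1 <= a <= 6; b must have the parity of D, and c = (b^2 - D)/(4a) must be an integer >= a.
Enumerate a = 1..6, b in [-a, a]:
  a=1: (1, 1, 30)  [1]
  a=2: (2, -1, 15), (2, 1, 15)  [2]
  a=3: (3, -1, 10), (3, 1, 10)  [2]
  a=4: (4, -3, 8), (4, 3, 8)  [2]
  a=5: (5, -1, 6), (5, 1, 6)  [2]
  a=6: (6, 5, 6)  [1]
Total reduced forms: 1 + 2 + 2 + 2 + 2 + 1 = 10
h = 10

10


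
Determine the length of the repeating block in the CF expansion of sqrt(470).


Run the CF algorithm for sqrt(470).
a_0 = floor(sqrt(470)) = 21; set m_0=0, q_0=1.
Recurrence: m' = q*a - m,  q' = (d - m'^2)/q,  a' = floor((a_0 + m')/q').
  step 1: m=21, q=29, a=1
  step 2: m=8, q=14, a=2
  step 3: m=20, q=5, a=8
  step 4: m=20, q=14, a=2
  step 5: m=8, q=29, a=1
  step 6: m=21, q=1, a=42
a_6 = 2*a_0 = 42, so the period closes here.
sqrt(470) = [21; 1, 2, 8, 2, 1, 42]
Period length = 6

6


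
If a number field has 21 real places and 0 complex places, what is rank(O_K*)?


By Dirichlet's unit theorem:
rank = r1 + r2 - 1
= 21 + 0 - 1
= 20

20


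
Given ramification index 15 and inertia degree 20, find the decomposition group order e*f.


|D_P| = e * f
= 15 * 20
= 300

300


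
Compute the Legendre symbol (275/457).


p = 457 is prime, so compute (275/457) with the reciprocity algorithm (Jacobi-symbol steps: pull out 2s via (2/n), flip via reciprocity, reduce):
  reciprocity: (275/457) -> +(457/275)
  reduce: (182/275)
  pull out 2: (2/275) = -1  (since 275 mod 8 = 3)
  reciprocity: (91/275) -> -(275/91)
  reduce: (2/91)
  pull out 2: (2/91) = -1  (since 91 mod 8 = 3)
  (1/91) = 1
Product of signs = -1
(275/457) = -1

-1


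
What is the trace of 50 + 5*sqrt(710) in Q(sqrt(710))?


Tr(a + b*sqrt(d)) = (a + b*sqrt(d)) + (a - b*sqrt(d)) = 2a
= 2 * (50)
= 100

100


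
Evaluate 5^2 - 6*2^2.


x^2 - d*y^2
= 5^2 - 6*2^2
= 25 - 24
= 1

1


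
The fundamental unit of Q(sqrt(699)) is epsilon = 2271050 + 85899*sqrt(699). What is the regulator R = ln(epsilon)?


epsilon = 2271050 + 85899*sqrt(699)
= 4.5421e+06
R = ln(4.5421e+06)
= 15.3289

15.3289


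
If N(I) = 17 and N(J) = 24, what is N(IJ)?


N(IJ) = N(I) * N(J)
= 17 * 24
= 408

408


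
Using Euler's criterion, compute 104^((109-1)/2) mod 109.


p = 109 is prime and the exponent is (p-1)/2 = 54, so by Euler's criterion 104^54 = (104/109) = +1 or -1 mod 109.
Compute by square-and-multiply:
  54 = 32 + 16 + 4 + 2 (binary 110110)
  Repeated squaring mod 109: 104^1 = 104, 104^2 = 25, 104^4 = 80, 104^8 = 78, 104^16 = 89, 104^32 = 73
  104^54 = 104^32 * 104^16 * 104^4 * 104^2 = 73 * 89 * 80 * 25 mod 109
    73 * 89 = 6497 = 66 mod 109
    66 * 80 = 5280 = 48 mod 109
    48 * 25 = 1200 = 1 mod 109
  104^54 = 1 mod 109
Result 1: 104 is a quadratic residue mod 109.
104^54 mod 109 = 1

1


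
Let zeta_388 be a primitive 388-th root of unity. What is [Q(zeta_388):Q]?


The degree equals Euler's totient phi(388).
388 = 2^2 * 97
phi(388) = 192

192


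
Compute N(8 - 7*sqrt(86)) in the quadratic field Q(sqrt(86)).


N(a + b*sqrt(d)) = a^2 - d*b^2
= (8)^2 - (86)*(-7)^2
= 64 - 4214
= -4150

-4150


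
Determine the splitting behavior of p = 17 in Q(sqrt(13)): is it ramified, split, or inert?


K = Q(sqrt(13)). Since d mod 4 = 1, disc(K) = 13.
Check p | disc: 13 mod 17 = 13.
p does not divide disc. Compute Legendre symbol (d/p):
13^((17-1)/2) mod 17 = 1
(d/p) = 1, so p splits: (p) = P*P' with e=1, f=1, g=2.
Therefore p is split.

split


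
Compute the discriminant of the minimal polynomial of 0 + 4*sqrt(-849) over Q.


The element 0 + 4*sqrt(-849) has minimal polynomial:
x^2 + 0*x + 13584
Discriminant = (0)^2 - 4*(13584)
= 0 - 54336
= -54336

-54336


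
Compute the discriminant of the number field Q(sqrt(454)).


For K = Q(sqrt(d)) with d squarefree: disc(K) = d if d = 1 mod 4, and disc(K) = 4d if d = 2 or 3 mod 4.
Here d = 454, and d mod 4 = 2.
d = 2 mod 4, not 1 (O_K = Z[sqrt(d)]), so disc(K) = 4d = 4 * (454) = 1816

1816


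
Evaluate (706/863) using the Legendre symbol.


p = 863 is prime, so compute (706/863) with the reciprocity algorithm (Jacobi-symbol steps: pull out 2s via (2/n), flip via reciprocity, reduce):
  pull out 2: (2/863) = +1  (since 863 mod 8 = 7)
  reciprocity: (353/863) -> +(863/353)
  reduce: (157/353)
  reciprocity: (157/353) -> +(353/157)
  reduce: (39/157)
  reciprocity: (39/157) -> +(157/39)
  reduce: (1/39)
  (1/39) = 1
Product of signs = 1
(706/863) = 1

1


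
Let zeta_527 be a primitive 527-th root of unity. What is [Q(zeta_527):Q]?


The degree equals Euler's totient phi(527).
527 = 17 * 31
phi(527) = 480

480


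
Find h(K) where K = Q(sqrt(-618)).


K = Q(sqrt(-618)). d mod 4 = 2, so D = disc(K) = 4d = -2472
h(K) equals the number of primitive reduced positive-definite forms (a, b, c) = a*x^2 + b*x*y + c*y^2 with b^2 - 4ac = D,
where reduced means |b| <= a <= c, with b >= 0 whenever |b| = a or a = c, and primitive means gcd(a, b, c) = 1.
Reduced forces 3a^2 <= |D| = 2472, so 1 <= a <= 28; b must have the parity of D, and c = (b^2 - D)/(4a) must be an integer >= a.
Enumerate a = 1..28, b in [-a, a]:
  a=1: (1, 0, 618)  [1]
  a=2: (2, 0, 309)  [1]
  a=3: (3, 0, 206)  [1]
  a=4..5: none
  a=6: (6, 0, 103)  [1]
  a=7..10: none
  a=11: (11, -6, 57), (11, 6, 57)  [2]
  a=12..18: none
  a=19: (19, -6, 33), (19, 6, 33)  [2]
  a=20..21: none
  a=22: (22, -16, 31), (22, 16, 31)  [2]
  a=23: (23, -14, 29), (23, 14, 29)  [2]
  a=24..28: none
Total reduced forms: 1 + 1 + 1 + 1 + 2 + 2 + 2 + 2 = 12
h = 12

12


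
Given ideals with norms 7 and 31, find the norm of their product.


N(IJ) = N(I) * N(J)
= 7 * 31
= 217

217


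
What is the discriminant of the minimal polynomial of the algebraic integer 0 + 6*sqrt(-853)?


The element 0 + 6*sqrt(-853) has minimal polynomial:
x^2 + 0*x + 30708
Discriminant = (0)^2 - 4*(30708)
= 0 - 122832
= -122832

-122832


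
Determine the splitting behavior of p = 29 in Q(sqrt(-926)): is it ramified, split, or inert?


K = Q(sqrt(-926)). Since d mod 4 = 2, disc(K) = -3704.
Check p | disc: -3704 mod 29 = 8.
p does not divide disc. Compute Legendre symbol (d/p):
2^((29-1)/2) mod 29 = -1
(d/p) = -1, so p is inert: (p) stays prime with e=1, f=2, g=1.
Therefore p is inert.

inert


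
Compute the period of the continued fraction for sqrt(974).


Run the CF algorithm for sqrt(974).
a_0 = floor(sqrt(974)) = 31; set m_0=0, q_0=1.
Recurrence: m' = q*a - m,  q' = (d - m'^2)/q,  a' = floor((a_0 + m')/q').
  step 1: m=31, q=13, a=4
  step 2: m=21, q=41, a=1
  step 3: m=20, q=14, a=3
  step 4: m=22, q=35, a=1
  step 5: m=13, q=23, a=1
  step 6: m=10, q=38, a=1
  step 7: m=28, q=5, a=11
  step 8: m=27, q=49, a=1
  step 9: m=22, q=10, a=5
  step 10: m=28, q=19, a=3
  step 11: m=29, q=7, a=8
  step 12: m=27, q=35, a=1
  step 13: m=8, q=26, a=1
  step 14: m=18, q=25, a=1
  step 15: m=7, q=37, a=1
  step 16: m=30, q=2, a=30
  step 17: m=30, q=37, a=1
  step 18: m=7, q=25, a=1
  step 19: m=18, q=26, a=1
  step 20: m=8, q=35, a=1
  step 21: m=27, q=7, a=8
  step 22: m=29, q=19, a=3
  step 23: m=28, q=10, a=5
  step 24: m=22, q=49, a=1
  step 25: m=27, q=5, a=11
  step 26: m=28, q=38, a=1
  step 27: m=10, q=23, a=1
  step 28: m=13, q=35, a=1
  step 29: m=22, q=14, a=3
  step 30: m=20, q=41, a=1
  step 31: m=21, q=13, a=4
  step 32: m=31, q=1, a=62
a_32 = 2*a_0 = 62, so the period closes here.
sqrt(974) = [31; 4, 1, 3, 1, 1, 1, 11, 1, 5, 3, 8, 1, 1, 1, 1, 30, 1, 1, 1, 1, 8, 3, 5, 1, 11, 1, 1, 1, 3, 1, 4, 62]
Period length = 32

32


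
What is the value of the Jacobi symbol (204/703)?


Compute (204/703) via quadratic reciprocity:
  pull out 2: (2/703) = +1  (since 703 mod 8 = 7)
  pull out 2: (2/703) = +1  (since 703 mod 8 = 7)
  reciprocity: (51/703) -> -(703/51)
  reduce: (40/51)
  pull out 2: (2/51) = -1  (since 51 mod 8 = 3)
  pull out 2: (2/51) = -1  (since 51 mod 8 = 3)
  pull out 2: (2/51) = -1  (since 51 mod 8 = 3)
  reciprocity: (5/51) -> +(51/5)
  reduce: (1/5)
  (1/5) = 1
Product of signs = 1

1


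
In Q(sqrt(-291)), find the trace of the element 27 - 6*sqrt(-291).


Tr(a + b*sqrt(d)) = (a + b*sqrt(d)) + (a - b*sqrt(d)) = 2a
= 2 * (27)
= 54

54


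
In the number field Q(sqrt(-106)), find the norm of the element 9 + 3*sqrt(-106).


N(a + b*sqrt(d)) = a^2 - d*b^2
= (9)^2 - (-106)*(3)^2
= 81 + 954
= 1035

1035


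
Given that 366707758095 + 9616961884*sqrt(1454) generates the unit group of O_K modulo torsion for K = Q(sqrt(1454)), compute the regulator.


epsilon = 366707758095 + 9616961884*sqrt(1454)
= 7.3342e+11
R = ln(7.3342e+11)
= 27.3210

27.3210


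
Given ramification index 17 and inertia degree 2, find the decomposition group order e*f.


|D_P| = e * f
= 17 * 2
= 34

34


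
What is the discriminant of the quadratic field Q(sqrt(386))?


For K = Q(sqrt(d)) with d squarefree: disc(K) = d if d = 1 mod 4, and disc(K) = 4d if d = 2 or 3 mod 4.
Here d = 386, and d mod 4 = 2.
d = 2 mod 4, not 1 (O_K = Z[sqrt(d)]), so disc(K) = 4d = 4 * (386) = 1544

1544


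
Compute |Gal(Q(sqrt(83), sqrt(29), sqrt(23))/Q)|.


The 3 square roots of distinct primes are multiplicatively independent over Q,
so [K:Q] = 2^3 and Gal(K/Q) is isomorphic to (Z/2Z)^3.
|Gal| = 2^3 = 8

8


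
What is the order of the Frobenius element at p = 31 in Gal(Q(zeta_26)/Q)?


The Frobenius at p in Gal(Q(zeta_n)/Q) = (Z/nZ)* is the class of p, so its order is ord_26(31), the smallest k >= 1 with 31^k = 1 mod 26.
n = 26 = 2 * 13, phi(26) = 12; the order divides phi(n).
Divisors of 12: 1, 2, 3, 4, 6, 12
Repeated squaring mod 26: 31^1 = 5, 31^2 = 25, 31^4 = 1, 31^8 = 1
Test divisors in increasing order:
  k=1: 31^1 = 5 mod 26
  k=2: 31^2 = 25 mod 26
  k=3: 31^3 = 25 * 5 = 21 mod 26
  k=4: 31^4 = 1 mod 26  <- first divisor giving 1
Order = 4

4


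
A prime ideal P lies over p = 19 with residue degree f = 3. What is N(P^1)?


N(P^a) = p^(a*f)
= 19^(1*3)
= 19^3
= 6859

6859


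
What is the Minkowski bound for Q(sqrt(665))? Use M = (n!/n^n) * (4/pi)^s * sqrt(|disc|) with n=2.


d = 665, d mod 4 = 1, so disc(K) = d = 665; |disc(K)| = 665
Real quadratic field, so n = 2, s = r2 = 0, r1 = 2
M = (n!/n^n) * (4/pi)^s * sqrt(|disc(K)|) = (2!/2^2) * (4/pi)^0 * sqrt(665)
= 0.5 * 1.000000 * 25.787594
= 12.8938

12.8938


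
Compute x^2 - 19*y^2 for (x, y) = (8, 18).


x^2 - d*y^2
= 8^2 - 19*18^2
= 64 - 6156
= -6092

-6092


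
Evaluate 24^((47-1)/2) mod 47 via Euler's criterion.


p = 47 is prime and the exponent is (p-1)/2 = 23, so by Euler's criterion 24^23 = (24/47) = +1 or -1 mod 47.
Compute by square-and-multiply:
  23 = 16 + 4 + 2 + 1 (binary 10111)
  Repeated squaring mod 47: 24^1 = 24, 24^2 = 12, 24^4 = 3, 24^8 = 9, 24^16 = 34
  24^23 = 24^16 * 24^4 * 24^2 * 24^1 = 34 * 3 * 12 * 24 mod 47
    34 * 3 = 102 = 8 mod 47
    8 * 12 = 96 = 2 mod 47
    2 * 24 = 48 = 1 mod 47
  24^23 = 1 mod 47
Result 1: 24 is a quadratic residue mod 47.
24^23 mod 47 = 1

1


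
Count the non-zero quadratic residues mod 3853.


For prime p, the number of non-zero quadratic residues is (p-1)/2.
= (3853-1)/2
= 1926

1926


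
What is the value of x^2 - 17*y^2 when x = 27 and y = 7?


x^2 - d*y^2
= 27^2 - 17*7^2
= 729 - 833
= -104

-104


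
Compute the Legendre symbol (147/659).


p = 659 is prime, so compute (147/659) with the reciprocity algorithm (Jacobi-symbol steps: pull out 2s via (2/n), flip via reciprocity, reduce):
  reciprocity: (147/659) -> -(659/147)
  reduce: (71/147)
  reciprocity: (71/147) -> -(147/71)
  reduce: (5/71)
  reciprocity: (5/71) -> +(71/5)
  reduce: (1/5)
  (1/5) = 1
Product of signs = 1
(147/659) = 1

1


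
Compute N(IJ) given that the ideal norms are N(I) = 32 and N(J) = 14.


N(IJ) = N(I) * N(J)
= 32 * 14
= 448

448


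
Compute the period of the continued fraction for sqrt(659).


Run the CF algorithm for sqrt(659).
a_0 = floor(sqrt(659)) = 25; set m_0=0, q_0=1.
Recurrence: m' = q*a - m,  q' = (d - m'^2)/q,  a' = floor((a_0 + m')/q').
  step 1: m=25, q=34, a=1
  step 2: m=9, q=17, a=2
  step 3: m=25, q=2, a=25
  step 4: m=25, q=17, a=2
  step 5: m=9, q=34, a=1
  step 6: m=25, q=1, a=50
a_6 = 2*a_0 = 50, so the period closes here.
sqrt(659) = [25; 1, 2, 25, 2, 1, 50]
Period length = 6

6


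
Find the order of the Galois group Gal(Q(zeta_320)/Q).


|Gal(Q(zeta_320)/Q)| = phi(320)
= 128

128


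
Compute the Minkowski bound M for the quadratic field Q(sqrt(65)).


d = 65, d mod 4 = 1, so disc(K) = d = 65; |disc(K)| = 65
Real quadratic field, so n = 2, s = r2 = 0, r1 = 2
M = (n!/n^n) * (4/pi)^s * sqrt(|disc(K)|) = (2!/2^2) * (4/pi)^0 * sqrt(65)
= 0.5 * 1.000000 * 8.062258
= 4.0311

4.0311


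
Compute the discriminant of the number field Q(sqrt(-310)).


For K = Q(sqrt(d)) with d squarefree: disc(K) = d if d = 1 mod 4, and disc(K) = 4d if d = 2 or 3 mod 4.
Here d = -310, and d mod 4 = 2.
d = 2 mod 4, not 1 (O_K = Z[sqrt(d)]), so disc(K) = 4d = 4 * (-310) = -1240

-1240
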